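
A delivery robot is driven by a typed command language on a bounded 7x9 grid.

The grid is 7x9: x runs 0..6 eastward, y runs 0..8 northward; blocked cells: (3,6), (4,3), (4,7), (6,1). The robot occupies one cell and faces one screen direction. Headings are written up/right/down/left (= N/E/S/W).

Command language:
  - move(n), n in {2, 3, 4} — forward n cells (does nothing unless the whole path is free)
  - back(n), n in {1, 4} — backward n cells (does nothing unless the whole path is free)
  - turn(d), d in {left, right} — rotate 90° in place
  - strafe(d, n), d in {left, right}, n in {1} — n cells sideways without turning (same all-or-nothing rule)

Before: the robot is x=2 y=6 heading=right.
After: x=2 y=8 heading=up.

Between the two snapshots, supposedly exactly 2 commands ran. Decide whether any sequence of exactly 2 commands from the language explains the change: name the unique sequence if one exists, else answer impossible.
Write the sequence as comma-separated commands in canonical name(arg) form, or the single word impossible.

turn(left), move(2)

key: cell and facing (now N) both changed — the 2 commands mix motion and turning
begin: x=2 y=6 heading=right
t=1 turn(left) ⇒ x=2 y=6 heading=up
t=2 move(2) ⇒ x=2 y=8 heading=up
all 81 alternatives checked — unique.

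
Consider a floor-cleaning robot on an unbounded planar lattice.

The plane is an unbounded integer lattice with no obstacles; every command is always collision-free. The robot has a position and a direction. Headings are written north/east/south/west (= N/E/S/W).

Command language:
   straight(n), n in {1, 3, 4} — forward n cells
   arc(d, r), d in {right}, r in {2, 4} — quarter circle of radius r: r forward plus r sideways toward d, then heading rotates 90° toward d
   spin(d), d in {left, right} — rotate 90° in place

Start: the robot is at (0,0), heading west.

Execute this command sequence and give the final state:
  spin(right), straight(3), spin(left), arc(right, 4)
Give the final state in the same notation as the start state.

at (-4,7), heading north

from: at (0,0), heading west
t=1 spin(right) ⇒ at (0,0), heading north
t=2 straight(3) ⇒ at (0,3), heading north
t=3 spin(left) ⇒ at (0,3), heading west
t=4 arc(right, 4) ⇒ at (-4,7), heading north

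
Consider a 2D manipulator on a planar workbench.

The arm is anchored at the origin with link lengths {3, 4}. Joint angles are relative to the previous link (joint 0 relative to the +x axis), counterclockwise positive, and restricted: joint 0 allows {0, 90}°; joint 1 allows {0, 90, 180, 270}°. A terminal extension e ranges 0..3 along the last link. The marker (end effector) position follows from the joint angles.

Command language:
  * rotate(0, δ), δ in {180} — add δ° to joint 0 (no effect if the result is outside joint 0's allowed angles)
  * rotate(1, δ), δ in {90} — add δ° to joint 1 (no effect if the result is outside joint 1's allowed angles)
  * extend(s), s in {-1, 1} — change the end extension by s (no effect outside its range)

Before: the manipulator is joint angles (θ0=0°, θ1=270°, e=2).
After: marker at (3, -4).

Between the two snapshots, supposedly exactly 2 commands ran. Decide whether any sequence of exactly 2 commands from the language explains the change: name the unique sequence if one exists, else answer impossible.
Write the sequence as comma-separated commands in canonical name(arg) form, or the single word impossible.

initial: joint angles (θ0=0°, θ1=270°, e=2)
step 1 (extend(-1)): joint angles (θ0=0°, θ1=270°, e=1)
step 2 (extend(-1)): joint angles (θ0=0°, θ1=270°, e=0)
no rival 2-sequence matches.

extend(-1), extend(-1)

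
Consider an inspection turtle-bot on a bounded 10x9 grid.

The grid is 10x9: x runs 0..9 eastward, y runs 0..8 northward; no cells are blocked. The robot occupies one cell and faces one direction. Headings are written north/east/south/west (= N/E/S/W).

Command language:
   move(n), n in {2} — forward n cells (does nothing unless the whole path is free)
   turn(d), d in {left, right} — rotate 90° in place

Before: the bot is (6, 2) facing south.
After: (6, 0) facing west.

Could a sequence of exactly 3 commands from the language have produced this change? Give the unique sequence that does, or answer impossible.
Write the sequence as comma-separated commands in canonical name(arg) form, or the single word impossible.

key: order matters: swapping move(2) and turn(right) lands elsewhere
begin: (6, 2) facing south
step 1 (move(2)): (6, 0) facing south
step 2 (move(2)): (6, 0) facing south
step 3 (turn(right)): (6, 0) facing west
all 27 alternatives checked — unique.

move(2), move(2), turn(right)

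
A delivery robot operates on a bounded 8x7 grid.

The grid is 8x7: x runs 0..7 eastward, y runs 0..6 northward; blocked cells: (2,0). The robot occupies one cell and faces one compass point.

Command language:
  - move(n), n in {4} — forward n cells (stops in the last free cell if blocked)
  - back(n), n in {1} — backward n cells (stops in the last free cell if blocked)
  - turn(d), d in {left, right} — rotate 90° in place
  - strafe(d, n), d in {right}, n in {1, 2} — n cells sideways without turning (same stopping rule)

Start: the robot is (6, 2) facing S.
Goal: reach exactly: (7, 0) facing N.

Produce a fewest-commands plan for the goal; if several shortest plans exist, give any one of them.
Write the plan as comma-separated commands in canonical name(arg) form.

move(4), turn(right), turn(right), strafe(right, 1)

from: (6, 2) facing S
1. move(4) → (6, 0) facing S
2. turn(right) → (6, 0) facing W
3. turn(right) → (6, 0) facing N
4. strafe(right, 1) → (7, 0) facing N
shorter routes all fall short; 4 is best.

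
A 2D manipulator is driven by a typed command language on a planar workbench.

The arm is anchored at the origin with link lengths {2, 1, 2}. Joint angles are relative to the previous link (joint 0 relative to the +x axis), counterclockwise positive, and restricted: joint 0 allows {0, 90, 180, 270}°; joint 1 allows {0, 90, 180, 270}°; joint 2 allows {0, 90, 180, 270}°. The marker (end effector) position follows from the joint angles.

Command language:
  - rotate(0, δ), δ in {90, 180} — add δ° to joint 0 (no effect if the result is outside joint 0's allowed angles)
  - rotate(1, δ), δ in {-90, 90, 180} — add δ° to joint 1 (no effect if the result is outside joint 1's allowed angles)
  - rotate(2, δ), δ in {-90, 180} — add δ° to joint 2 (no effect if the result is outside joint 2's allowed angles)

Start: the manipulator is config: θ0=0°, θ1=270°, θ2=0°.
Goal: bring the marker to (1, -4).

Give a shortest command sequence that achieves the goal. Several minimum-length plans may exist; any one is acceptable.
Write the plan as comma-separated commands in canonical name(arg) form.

begin: config: θ0=0°, θ1=270°, θ2=0°
[1] after rotate(0, 180): config: θ0=180°, θ1=270°, θ2=0°
[2] after rotate(2, -90): config: θ0=180°, θ1=270°, θ2=270°
[3] after rotate(1, 180): config: θ0=180°, θ1=90°, θ2=270°
[4] after rotate(0, 90): config: θ0=270°, θ1=90°, θ2=270°
shorter routes all fall short; 4 is best.

rotate(0, 180), rotate(2, -90), rotate(1, 180), rotate(0, 90)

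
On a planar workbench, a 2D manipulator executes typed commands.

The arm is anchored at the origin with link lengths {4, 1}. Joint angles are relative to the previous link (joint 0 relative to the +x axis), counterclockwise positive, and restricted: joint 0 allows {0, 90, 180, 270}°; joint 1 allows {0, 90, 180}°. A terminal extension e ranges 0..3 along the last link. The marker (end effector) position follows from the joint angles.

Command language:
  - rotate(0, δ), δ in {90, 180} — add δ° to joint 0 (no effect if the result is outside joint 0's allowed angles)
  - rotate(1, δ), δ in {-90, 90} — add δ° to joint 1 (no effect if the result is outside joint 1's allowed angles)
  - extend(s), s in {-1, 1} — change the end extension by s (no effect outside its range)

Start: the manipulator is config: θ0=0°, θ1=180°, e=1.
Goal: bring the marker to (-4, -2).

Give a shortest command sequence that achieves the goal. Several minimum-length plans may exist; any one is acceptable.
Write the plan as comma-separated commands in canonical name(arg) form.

rotate(1, -90), rotate(0, 180)

from: config: θ0=0°, θ1=180°, e=1
1. rotate(1, -90) → config: θ0=0°, θ1=90°, e=1
2. rotate(0, 180) → config: θ0=180°, θ1=90°, e=1
minimal: 2 command(s), checked below 2.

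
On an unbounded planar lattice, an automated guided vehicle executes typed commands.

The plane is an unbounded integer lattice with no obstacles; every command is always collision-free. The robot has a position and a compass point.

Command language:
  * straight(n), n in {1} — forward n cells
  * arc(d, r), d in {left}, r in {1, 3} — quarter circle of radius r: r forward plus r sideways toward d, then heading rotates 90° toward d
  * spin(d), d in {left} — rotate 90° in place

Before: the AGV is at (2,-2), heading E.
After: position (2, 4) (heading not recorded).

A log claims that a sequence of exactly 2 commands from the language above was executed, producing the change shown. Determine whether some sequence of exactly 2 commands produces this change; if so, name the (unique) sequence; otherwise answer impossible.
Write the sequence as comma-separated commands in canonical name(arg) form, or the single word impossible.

arc(left, 3), arc(left, 3)

from: at (2,-2), heading E
[1] after arc(left, 3): at (5,1), heading N
[2] after arc(left, 3): at (2,4), heading W
all 16 alternatives checked — unique.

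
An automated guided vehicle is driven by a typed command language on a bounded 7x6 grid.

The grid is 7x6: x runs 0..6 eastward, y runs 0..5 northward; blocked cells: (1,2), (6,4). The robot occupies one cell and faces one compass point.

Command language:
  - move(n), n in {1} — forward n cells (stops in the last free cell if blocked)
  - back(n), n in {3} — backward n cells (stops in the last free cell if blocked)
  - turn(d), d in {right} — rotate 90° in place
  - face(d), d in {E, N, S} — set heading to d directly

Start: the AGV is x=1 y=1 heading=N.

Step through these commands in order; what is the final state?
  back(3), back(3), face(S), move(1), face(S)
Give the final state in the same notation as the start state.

x=1 y=0 heading=S

begin: x=1 y=1 heading=N
[1] after back(3): x=1 y=0 heading=N
[2] after back(3): x=1 y=0 heading=N
[3] after face(S): x=1 y=0 heading=S
[4] after move(1): x=1 y=0 heading=S
[5] after face(S): x=1 y=0 heading=S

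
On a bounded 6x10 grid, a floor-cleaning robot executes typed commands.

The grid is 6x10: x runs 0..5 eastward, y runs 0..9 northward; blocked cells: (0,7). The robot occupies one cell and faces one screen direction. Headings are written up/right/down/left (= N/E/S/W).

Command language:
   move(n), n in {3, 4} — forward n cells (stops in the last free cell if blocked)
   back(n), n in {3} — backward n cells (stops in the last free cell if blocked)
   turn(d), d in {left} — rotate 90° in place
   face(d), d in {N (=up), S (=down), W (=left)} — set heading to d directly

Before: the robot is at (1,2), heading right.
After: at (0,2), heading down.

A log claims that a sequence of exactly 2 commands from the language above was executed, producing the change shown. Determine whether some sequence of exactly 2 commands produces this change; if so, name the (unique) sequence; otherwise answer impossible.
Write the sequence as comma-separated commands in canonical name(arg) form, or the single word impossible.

back(3), face(S)

key: position moved to (0,2) AND the heading swung to S — translation plus rotation needed
initial: at (1,2), heading right
step 1 (back(3)): at (0,2), heading right
step 2 (face(S)): at (0,2), heading down
uniquely the one of 49 2-step routes that fits.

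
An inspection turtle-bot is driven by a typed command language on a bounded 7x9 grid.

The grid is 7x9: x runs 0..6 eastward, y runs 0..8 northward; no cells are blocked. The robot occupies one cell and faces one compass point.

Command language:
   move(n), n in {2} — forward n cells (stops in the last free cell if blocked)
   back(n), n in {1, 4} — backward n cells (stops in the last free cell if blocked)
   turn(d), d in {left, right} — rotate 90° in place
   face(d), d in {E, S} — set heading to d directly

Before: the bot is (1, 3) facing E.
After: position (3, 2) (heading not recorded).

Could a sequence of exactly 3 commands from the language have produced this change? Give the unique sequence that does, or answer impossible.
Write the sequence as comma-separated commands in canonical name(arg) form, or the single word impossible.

key: running back(1) before move(2) would end elsewhere — order is forced
begin: (1, 3) facing E
[1] after move(2): (3, 3) facing E
[2] after turn(left): (3, 3) facing N
[3] after back(1): (3, 2) facing N
no rival 3-sequence matches.

move(2), turn(left), back(1)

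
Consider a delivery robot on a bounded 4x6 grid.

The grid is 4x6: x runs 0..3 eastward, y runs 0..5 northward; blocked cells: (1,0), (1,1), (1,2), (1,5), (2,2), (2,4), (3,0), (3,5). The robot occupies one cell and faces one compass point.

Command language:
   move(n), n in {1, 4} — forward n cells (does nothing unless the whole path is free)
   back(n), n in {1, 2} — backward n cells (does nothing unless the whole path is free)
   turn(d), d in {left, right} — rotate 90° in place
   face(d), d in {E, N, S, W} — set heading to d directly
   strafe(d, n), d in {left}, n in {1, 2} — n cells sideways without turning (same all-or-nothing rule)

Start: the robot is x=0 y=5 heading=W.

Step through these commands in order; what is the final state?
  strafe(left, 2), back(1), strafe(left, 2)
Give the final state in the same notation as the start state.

x=1 y=3 heading=W

from: x=0 y=5 heading=W
[1] after strafe(left, 2): x=0 y=3 heading=W
[2] after back(1): x=1 y=3 heading=W
[3] after strafe(left, 2): x=1 y=3 heading=W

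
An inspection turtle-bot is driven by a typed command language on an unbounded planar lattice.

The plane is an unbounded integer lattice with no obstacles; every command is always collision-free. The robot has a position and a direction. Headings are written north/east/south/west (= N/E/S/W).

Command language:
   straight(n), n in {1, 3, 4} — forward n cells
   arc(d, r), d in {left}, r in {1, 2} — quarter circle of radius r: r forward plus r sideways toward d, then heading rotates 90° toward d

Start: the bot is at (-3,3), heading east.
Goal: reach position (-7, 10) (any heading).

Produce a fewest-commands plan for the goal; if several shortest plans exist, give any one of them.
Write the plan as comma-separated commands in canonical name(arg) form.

arc(left, 1), straight(4), arc(left, 2), straight(3)

start: at (-3,3), heading east
1. arc(left, 1) → at (-2,4), heading north
2. straight(4) → at (-2,8), heading north
3. arc(left, 2) → at (-4,10), heading west
4. straight(3) → at (-7,10), heading west
minimal: 4 command(s), checked below 4.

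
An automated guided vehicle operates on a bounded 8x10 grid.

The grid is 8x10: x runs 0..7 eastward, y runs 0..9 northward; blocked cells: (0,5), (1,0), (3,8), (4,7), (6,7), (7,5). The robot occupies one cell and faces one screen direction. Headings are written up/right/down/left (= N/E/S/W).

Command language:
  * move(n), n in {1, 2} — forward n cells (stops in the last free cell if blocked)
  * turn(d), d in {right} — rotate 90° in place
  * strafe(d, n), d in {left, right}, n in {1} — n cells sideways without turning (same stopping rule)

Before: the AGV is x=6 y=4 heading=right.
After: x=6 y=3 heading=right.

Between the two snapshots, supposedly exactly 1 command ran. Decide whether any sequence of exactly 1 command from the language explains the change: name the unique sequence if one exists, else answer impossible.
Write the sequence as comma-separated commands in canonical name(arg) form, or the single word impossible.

strafe(right, 1)

key: heading stays E — the single command does not turn
initial: x=6 y=4 heading=right
step 1 (strafe(right, 1)): x=6 y=3 heading=right
uniquely the one of 5 1-step routes that fits.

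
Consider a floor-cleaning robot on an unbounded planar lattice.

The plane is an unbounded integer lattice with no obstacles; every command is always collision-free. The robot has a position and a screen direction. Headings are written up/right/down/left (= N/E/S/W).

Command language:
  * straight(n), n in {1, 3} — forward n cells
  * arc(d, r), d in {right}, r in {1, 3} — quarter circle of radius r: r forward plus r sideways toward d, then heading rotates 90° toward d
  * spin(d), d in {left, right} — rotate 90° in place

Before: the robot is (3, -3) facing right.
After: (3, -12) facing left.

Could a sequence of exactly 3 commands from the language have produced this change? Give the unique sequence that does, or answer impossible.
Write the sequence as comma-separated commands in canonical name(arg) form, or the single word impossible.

key: cell and facing (now W) both changed — the 3 commands mix motion and turning
initial: (3, -3) facing right
step 1 (arc(right, 3)): (6, -6) facing down
step 2 (straight(3)): (6, -9) facing down
step 3 (arc(right, 3)): (3, -12) facing left
uniquely the one of 216 3-step routes that fits.

arc(right, 3), straight(3), arc(right, 3)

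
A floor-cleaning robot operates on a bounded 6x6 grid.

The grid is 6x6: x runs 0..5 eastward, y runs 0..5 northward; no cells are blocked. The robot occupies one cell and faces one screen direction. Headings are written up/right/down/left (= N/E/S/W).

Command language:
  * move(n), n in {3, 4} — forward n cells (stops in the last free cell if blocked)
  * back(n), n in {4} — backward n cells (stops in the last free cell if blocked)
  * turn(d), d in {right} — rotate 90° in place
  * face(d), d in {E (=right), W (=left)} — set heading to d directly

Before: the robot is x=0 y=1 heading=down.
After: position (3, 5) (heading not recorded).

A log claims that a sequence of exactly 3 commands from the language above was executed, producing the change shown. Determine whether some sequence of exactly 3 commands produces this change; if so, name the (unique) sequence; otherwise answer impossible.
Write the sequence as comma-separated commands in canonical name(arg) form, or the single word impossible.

key: running move(3) before back(4) would end elsewhere — order is forced
from: x=0 y=1 heading=down
[1] after back(4): x=0 y=5 heading=down
[2] after face(E): x=0 y=5 heading=right
[3] after move(3): x=3 y=5 heading=right
uniquely the one of 216 3-step routes that fits.

back(4), face(E), move(3)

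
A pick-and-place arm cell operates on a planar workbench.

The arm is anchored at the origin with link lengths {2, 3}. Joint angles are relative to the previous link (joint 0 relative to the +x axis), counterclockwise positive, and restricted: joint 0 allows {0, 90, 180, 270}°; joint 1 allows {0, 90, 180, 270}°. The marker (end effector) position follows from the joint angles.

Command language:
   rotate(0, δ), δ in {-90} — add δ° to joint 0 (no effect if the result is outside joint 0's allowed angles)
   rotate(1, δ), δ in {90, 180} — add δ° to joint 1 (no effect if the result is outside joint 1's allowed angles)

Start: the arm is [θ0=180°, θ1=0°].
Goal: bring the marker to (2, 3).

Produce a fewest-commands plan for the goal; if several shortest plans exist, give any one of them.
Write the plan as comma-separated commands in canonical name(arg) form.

begin: [θ0=180°, θ1=0°]
step 1 (rotate(1, 90)): [θ0=180°, θ1=90°]
step 2 (rotate(0, -90)): [θ0=90°, θ1=90°]
step 3 (rotate(0, -90)): [θ0=0°, θ1=90°]
shorter routes all fall short; 3 is best.

rotate(1, 90), rotate(0, -90), rotate(0, -90)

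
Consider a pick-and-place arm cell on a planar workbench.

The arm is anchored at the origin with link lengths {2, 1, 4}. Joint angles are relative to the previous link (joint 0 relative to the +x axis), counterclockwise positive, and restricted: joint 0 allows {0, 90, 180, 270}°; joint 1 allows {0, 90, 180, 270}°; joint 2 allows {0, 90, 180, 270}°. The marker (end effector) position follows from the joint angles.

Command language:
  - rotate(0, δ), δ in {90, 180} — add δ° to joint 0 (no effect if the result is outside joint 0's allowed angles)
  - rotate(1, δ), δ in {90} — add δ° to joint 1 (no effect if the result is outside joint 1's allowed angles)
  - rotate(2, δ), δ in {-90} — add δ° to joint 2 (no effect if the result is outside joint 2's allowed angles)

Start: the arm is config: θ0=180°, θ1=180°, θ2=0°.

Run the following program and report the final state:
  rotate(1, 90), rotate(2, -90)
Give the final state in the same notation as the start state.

from: config: θ0=180°, θ1=180°, θ2=0°
[1] after rotate(1, 90): config: θ0=180°, θ1=270°, θ2=0°
[2] after rotate(2, -90): config: θ0=180°, θ1=270°, θ2=270°

config: θ0=180°, θ1=270°, θ2=270°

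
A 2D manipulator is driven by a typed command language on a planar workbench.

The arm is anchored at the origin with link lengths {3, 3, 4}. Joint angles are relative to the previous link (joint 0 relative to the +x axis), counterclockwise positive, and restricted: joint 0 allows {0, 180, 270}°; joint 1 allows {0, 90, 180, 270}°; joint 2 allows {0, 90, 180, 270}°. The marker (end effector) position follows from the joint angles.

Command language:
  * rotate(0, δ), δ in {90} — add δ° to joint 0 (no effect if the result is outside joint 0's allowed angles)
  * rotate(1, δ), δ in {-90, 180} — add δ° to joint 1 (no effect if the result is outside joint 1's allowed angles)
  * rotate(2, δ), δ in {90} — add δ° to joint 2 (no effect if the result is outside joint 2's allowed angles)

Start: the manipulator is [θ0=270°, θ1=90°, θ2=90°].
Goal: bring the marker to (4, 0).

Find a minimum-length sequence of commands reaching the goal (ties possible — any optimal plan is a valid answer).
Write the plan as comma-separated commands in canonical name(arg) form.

initial: [θ0=270°, θ1=90°, θ2=90°]
1. rotate(1, 180) → [θ0=270°, θ1=270°, θ2=90°]
2. rotate(2, 90) → [θ0=270°, θ1=270°, θ2=180°]
3. rotate(2, 90) → [θ0=270°, θ1=270°, θ2=270°]
4. rotate(1, -90) → [θ0=270°, θ1=180°, θ2=270°]
shorter routes all fall short; 4 is best.

rotate(1, 180), rotate(2, 90), rotate(2, 90), rotate(1, -90)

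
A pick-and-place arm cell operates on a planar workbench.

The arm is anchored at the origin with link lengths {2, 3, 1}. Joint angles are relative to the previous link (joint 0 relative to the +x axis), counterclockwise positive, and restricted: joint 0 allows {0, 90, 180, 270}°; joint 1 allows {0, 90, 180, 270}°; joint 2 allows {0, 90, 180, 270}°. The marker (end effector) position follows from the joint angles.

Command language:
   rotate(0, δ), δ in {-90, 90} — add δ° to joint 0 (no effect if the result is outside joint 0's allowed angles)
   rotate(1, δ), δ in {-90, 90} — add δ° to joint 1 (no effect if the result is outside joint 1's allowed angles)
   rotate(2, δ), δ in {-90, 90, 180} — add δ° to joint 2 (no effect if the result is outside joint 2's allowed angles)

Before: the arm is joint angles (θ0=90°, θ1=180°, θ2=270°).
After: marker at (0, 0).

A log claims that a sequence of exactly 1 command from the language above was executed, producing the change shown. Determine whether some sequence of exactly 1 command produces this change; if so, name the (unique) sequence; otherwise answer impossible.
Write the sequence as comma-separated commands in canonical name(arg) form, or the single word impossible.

rotate(2, -90)

begin: joint angles (θ0=90°, θ1=180°, θ2=270°)
1. rotate(2, -90) → joint angles (θ0=90°, θ1=180°, θ2=180°)
no other 1-command option fits: unique.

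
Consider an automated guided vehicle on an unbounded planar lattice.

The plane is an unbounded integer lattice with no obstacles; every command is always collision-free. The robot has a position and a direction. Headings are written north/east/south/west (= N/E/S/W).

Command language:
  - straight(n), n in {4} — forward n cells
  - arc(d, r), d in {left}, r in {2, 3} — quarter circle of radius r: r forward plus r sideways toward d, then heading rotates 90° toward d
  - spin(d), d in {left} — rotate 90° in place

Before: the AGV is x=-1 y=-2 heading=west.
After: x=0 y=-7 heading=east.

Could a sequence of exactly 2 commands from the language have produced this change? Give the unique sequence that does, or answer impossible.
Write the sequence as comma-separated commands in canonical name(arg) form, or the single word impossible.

arc(left, 2), arc(left, 3)

key: cell and facing (now E) both changed — the 2 commands mix motion and turning
start: x=-1 y=-2 heading=west
t=1 arc(left, 2) ⇒ x=-3 y=-4 heading=south
t=2 arc(left, 3) ⇒ x=0 y=-7 heading=east
uniquely the one of 16 2-step routes that fits.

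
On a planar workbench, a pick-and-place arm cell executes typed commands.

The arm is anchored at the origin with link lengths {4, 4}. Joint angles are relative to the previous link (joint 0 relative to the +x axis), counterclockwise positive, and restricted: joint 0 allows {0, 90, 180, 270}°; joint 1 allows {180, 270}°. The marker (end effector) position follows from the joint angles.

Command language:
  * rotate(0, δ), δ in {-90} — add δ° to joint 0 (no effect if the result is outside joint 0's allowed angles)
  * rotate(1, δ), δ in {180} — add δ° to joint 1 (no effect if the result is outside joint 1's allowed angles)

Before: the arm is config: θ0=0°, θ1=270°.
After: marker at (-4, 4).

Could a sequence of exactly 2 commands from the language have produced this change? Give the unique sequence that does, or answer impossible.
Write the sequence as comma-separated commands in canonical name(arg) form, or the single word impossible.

t0: config: θ0=0°, θ1=270°
[1] after rotate(0, -90): config: θ0=270°, θ1=270°
[2] after rotate(0, -90): config: θ0=180°, θ1=270°
no other 2-command option fits: unique.

rotate(0, -90), rotate(0, -90)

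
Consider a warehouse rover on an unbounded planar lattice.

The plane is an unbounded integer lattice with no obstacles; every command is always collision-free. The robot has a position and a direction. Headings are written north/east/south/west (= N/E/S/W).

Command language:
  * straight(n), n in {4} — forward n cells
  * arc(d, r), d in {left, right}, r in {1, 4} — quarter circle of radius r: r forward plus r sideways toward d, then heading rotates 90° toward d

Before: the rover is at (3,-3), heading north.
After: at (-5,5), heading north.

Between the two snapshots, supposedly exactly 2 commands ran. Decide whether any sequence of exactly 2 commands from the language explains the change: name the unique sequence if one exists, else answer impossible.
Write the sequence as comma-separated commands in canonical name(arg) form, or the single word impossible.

key: still facing N at the end — net rotation zero over 2 steps
t0: at (3,-3), heading north
[1] after arc(left, 4): at (-1,1), heading west
[2] after arc(right, 4): at (-5,5), heading north
no other 2-command option fits: unique.

arc(left, 4), arc(right, 4)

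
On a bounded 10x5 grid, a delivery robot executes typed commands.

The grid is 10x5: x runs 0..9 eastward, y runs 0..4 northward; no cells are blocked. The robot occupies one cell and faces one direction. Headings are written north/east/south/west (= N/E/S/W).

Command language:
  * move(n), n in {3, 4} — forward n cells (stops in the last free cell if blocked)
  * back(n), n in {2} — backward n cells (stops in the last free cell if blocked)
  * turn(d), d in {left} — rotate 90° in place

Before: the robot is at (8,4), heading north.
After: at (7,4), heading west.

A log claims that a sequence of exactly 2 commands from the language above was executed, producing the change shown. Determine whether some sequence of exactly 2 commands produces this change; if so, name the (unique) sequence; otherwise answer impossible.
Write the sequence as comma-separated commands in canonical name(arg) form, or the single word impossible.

checked all 2-command options: none fits.

impossible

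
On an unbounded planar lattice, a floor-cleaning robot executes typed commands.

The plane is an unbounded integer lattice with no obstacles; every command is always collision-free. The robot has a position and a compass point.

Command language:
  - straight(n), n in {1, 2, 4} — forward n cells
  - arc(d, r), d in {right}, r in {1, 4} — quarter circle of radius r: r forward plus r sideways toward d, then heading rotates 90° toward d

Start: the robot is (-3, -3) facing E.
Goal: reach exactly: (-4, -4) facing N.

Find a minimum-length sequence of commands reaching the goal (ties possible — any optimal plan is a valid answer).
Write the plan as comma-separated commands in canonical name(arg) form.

arc(right, 1), arc(right, 1), arc(right, 1)

begin: (-3, -3) facing E
[1] after arc(right, 1): (-2, -4) facing S
[2] after arc(right, 1): (-3, -5) facing W
[3] after arc(right, 1): (-4, -4) facing N
nothing shorter than 3 reaches the goal.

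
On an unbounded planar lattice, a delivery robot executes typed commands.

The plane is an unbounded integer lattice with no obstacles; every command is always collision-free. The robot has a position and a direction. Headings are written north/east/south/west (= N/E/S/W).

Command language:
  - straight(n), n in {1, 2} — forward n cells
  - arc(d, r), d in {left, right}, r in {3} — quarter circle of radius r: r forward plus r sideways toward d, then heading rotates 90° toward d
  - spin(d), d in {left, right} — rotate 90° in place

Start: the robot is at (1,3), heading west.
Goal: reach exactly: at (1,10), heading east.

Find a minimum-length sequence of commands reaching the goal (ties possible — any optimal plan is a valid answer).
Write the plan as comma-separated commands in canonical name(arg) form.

begin: at (1,3), heading west
1. arc(right, 3) → at (-2,6), heading north
2. straight(1) → at (-2,7), heading north
3. arc(right, 3) → at (1,10), heading east
minimal: 3 command(s), checked below 3.

arc(right, 3), straight(1), arc(right, 3)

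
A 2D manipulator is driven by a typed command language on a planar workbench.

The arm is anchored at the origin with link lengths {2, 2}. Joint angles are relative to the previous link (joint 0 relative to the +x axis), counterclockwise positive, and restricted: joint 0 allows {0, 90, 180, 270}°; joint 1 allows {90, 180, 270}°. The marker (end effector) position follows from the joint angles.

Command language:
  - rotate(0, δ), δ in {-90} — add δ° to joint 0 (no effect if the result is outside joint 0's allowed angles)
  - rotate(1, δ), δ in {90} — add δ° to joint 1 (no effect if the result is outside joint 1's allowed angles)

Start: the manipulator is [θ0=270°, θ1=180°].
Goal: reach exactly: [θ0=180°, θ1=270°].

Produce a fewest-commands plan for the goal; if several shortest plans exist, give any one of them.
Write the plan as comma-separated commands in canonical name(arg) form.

t0: [θ0=270°, θ1=180°]
[1] after rotate(1, 90): [θ0=270°, θ1=270°]
[2] after rotate(0, -90): [θ0=180°, θ1=270°]
no 1-step plan works, so 2 is optimal.

rotate(1, 90), rotate(0, -90)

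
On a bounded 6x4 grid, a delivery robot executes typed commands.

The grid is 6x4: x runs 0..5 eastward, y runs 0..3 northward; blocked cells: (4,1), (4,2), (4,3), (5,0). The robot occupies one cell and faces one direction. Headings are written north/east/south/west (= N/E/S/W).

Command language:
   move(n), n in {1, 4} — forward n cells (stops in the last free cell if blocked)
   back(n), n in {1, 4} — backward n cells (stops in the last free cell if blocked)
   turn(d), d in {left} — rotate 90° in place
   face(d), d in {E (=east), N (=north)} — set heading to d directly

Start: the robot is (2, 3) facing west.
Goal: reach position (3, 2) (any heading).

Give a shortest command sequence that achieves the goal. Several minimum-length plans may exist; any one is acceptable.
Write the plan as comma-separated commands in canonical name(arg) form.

back(1), turn(left), move(1)

initial: (2, 3) facing west
t=1 back(1) ⇒ (3, 3) facing west
t=2 turn(left) ⇒ (3, 3) facing south
t=3 move(1) ⇒ (3, 2) facing south
minimal: 3 command(s), checked below 3.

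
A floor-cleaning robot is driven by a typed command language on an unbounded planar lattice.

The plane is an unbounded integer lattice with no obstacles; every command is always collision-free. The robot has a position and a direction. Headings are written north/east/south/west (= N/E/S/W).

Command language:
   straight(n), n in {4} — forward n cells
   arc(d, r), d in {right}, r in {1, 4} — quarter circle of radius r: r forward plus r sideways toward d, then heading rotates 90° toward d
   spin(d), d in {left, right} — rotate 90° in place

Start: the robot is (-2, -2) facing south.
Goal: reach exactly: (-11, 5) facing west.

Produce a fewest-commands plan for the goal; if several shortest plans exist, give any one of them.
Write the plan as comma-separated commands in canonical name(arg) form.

arc(right, 1), arc(right, 4), straight(4), spin(left), straight(4)

from: (-2, -2) facing south
step 1 (arc(right, 1)): (-3, -3) facing west
step 2 (arc(right, 4)): (-7, 1) facing north
step 3 (straight(4)): (-7, 5) facing north
step 4 (spin(left)): (-7, 5) facing west
step 5 (straight(4)): (-11, 5) facing west
shorter routes all fall short; 5 is best.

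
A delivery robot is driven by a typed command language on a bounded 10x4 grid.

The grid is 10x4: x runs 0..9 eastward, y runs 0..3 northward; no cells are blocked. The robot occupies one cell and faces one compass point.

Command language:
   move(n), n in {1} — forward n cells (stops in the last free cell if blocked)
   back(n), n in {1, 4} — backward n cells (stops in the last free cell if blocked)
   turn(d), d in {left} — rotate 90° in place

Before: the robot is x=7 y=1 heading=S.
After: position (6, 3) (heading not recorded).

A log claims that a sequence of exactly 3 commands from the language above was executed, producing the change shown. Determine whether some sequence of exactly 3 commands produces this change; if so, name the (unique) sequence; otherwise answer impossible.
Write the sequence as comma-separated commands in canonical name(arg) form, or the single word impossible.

back(4), turn(left), back(1)

key: back(4) runs into the grid edge before its full distance
initial: x=7 y=1 heading=S
1. back(4) → x=7 y=3 heading=S
2. turn(left) → x=7 y=3 heading=E
3. back(1) → x=6 y=3 heading=E
no other 3-command option fits: unique.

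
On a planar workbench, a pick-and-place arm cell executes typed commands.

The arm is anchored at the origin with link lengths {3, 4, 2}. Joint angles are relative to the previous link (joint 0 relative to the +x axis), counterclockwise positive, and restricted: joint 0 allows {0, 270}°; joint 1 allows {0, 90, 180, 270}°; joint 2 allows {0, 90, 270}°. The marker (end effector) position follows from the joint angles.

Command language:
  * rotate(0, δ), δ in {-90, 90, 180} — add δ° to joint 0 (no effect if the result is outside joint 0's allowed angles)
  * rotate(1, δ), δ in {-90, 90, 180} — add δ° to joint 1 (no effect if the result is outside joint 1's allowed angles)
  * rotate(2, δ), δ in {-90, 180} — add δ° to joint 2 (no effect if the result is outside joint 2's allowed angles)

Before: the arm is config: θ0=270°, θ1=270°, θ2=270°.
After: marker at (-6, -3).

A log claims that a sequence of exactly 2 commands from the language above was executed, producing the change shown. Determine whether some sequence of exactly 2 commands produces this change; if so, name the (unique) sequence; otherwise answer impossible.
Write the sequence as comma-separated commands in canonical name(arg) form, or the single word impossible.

rotate(2, 180), rotate(2, -90)

key: order matters: swapping rotate(2, 180) and rotate(2, -90) lands elsewhere
start: config: θ0=270°, θ1=270°, θ2=270°
t=1 rotate(2, 180) ⇒ config: θ0=270°, θ1=270°, θ2=90°
t=2 rotate(2, -90) ⇒ config: θ0=270°, θ1=270°, θ2=0°
all 64 alternatives checked — unique.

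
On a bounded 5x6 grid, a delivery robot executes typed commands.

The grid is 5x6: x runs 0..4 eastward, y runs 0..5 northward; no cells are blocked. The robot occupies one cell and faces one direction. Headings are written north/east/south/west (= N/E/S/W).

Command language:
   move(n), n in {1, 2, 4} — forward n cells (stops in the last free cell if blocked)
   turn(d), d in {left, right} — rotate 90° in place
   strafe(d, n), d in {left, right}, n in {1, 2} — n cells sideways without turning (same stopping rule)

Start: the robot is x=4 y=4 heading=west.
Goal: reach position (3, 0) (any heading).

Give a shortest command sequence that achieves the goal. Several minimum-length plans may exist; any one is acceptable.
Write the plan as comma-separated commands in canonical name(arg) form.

move(1), strafe(left, 2), strafe(left, 2)

begin: x=4 y=4 heading=west
t=1 move(1) ⇒ x=3 y=4 heading=west
t=2 strafe(left, 2) ⇒ x=3 y=2 heading=west
t=3 strafe(left, 2) ⇒ x=3 y=0 heading=west
minimal: 3 command(s), checked below 3.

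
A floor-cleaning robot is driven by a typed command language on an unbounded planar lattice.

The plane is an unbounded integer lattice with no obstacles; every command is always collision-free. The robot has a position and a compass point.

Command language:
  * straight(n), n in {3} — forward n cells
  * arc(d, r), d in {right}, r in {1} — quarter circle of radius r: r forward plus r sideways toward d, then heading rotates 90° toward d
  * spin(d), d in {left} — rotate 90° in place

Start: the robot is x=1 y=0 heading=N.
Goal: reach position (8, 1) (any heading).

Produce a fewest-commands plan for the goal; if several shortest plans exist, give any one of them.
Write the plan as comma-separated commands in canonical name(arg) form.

arc(right, 1), straight(3), straight(3)

initial: x=1 y=0 heading=N
1. arc(right, 1) → x=2 y=1 heading=E
2. straight(3) → x=5 y=1 heading=E
3. straight(3) → x=8 y=1 heading=E
minimal: 3 command(s), checked below 3.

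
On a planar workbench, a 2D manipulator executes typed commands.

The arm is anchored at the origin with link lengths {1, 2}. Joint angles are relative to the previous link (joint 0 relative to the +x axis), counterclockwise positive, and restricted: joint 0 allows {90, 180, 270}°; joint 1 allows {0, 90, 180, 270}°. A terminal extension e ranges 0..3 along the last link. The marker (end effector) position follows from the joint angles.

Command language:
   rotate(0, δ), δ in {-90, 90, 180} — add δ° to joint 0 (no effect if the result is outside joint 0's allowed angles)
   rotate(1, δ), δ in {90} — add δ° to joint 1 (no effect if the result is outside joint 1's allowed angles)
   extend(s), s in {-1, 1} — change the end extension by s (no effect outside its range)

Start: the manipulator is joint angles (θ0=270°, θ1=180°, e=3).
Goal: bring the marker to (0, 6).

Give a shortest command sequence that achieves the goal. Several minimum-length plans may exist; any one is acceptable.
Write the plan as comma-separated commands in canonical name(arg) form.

rotate(1, 90), rotate(1, 90), rotate(0, 180)

t0: joint angles (θ0=270°, θ1=180°, e=3)
[1] after rotate(1, 90): joint angles (θ0=270°, θ1=270°, e=3)
[2] after rotate(1, 90): joint angles (θ0=270°, θ1=0°, e=3)
[3] after rotate(0, 180): joint angles (θ0=90°, θ1=0°, e=3)
shorter routes all fall short; 3 is best.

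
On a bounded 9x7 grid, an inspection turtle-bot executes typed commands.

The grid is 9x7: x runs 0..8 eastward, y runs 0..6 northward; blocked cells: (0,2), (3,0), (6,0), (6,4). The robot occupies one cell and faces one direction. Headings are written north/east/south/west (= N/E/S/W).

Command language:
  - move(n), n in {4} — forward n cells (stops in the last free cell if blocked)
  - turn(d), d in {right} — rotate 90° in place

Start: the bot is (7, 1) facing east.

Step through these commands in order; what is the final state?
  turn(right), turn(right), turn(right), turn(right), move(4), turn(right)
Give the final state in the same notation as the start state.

(8, 1) facing south

from: (7, 1) facing east
step 1 (turn(right)): (7, 1) facing south
step 2 (turn(right)): (7, 1) facing west
step 3 (turn(right)): (7, 1) facing north
step 4 (turn(right)): (7, 1) facing east
step 5 (move(4)): (8, 1) facing east
step 6 (turn(right)): (8, 1) facing south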